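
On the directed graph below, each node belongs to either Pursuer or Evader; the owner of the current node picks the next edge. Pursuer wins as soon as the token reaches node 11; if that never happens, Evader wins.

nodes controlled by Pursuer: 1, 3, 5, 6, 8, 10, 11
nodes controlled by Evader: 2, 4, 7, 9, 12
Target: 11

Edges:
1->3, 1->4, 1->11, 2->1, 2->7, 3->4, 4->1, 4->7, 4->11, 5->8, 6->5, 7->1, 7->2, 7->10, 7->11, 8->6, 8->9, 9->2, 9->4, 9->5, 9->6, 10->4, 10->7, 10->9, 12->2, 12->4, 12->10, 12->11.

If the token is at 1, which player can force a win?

A0 = {11}
A1: add {1} — 1 (Pursuer) has 1→11.
A2 = A1; e.g. 2 (Evader) can still go to 7. Fixed point.
1 ∈ A1, so Pursuer can force the target.

Pursuer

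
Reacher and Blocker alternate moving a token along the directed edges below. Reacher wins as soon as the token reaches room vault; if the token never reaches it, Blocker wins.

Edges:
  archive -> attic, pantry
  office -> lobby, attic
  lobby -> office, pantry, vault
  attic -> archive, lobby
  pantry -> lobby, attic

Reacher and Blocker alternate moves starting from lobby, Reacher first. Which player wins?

Track states (vertex, player-to-move).
A0 = {(vault,Reacher), (vault,Blocker)}
A1: add {(lobby,Reacher)}.
(lobby,Reacher) ∈ A1 ⇒ Reacher forces the target.

Reacher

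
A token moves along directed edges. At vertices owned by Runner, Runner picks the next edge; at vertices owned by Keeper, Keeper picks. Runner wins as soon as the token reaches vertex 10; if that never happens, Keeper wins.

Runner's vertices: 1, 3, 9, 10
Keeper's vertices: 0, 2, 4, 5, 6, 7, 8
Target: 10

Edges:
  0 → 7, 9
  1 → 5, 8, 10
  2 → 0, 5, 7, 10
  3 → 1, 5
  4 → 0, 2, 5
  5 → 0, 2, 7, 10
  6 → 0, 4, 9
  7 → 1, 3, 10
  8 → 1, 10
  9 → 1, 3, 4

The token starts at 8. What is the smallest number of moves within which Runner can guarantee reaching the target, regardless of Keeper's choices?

2

A0 = {10}
A1: add {1} — 1 (Runner) has 1→10.
A2: add {3, 8, 9} — 3 (Runner) has 3→1; 8 (Keeper): all of {1, 10} already in; 9 (Runner) has 9→1.
8 enters the attractor at level 2, so Runner can force the target in 2 moves from there.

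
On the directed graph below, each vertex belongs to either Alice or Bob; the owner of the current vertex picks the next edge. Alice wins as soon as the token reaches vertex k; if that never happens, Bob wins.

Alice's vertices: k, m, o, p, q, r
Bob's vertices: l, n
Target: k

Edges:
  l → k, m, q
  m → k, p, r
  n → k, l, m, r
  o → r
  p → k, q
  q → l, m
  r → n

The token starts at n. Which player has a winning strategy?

Bob

A0 = {k}
A1: add {m, p} — m (Alice) has m→k; p (Alice) has p→k.
A2: add {q} — q (Alice) has q→m.
A3: add {l} — l (Bob): all of {k, m, q} already in.
A4 = A3; e.g. n (Bob) can still go to r. Fixed point.
n never enters the attractor, so Bob can avoid the target forever.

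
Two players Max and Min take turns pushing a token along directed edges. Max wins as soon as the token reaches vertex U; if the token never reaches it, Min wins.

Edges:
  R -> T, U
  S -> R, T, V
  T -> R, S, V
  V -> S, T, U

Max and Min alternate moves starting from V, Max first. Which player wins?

Track states (vertex, player-to-move).
A0 = {(U,Max), (U,Min)}
A1: add {(R,Max), (V,Max)}.
(V,Max) ∈ A1 ⇒ Max forces the target.

Max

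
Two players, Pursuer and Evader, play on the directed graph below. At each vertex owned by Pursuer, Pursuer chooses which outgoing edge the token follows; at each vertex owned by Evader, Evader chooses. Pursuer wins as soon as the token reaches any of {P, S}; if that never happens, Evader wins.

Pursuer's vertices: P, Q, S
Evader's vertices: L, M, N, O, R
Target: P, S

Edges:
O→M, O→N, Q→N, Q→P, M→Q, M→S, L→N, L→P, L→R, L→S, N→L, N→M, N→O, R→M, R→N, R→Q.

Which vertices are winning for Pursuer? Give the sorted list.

A0 = {P, S}
A1: add {Q} — Q (Pursuer) has Q→P.
A2: add {M} — M (Evader): all of {Q, S} already in.
A3 = A2; e.g. L (Evader) can still go to N. Fixed point.
Pursuer's winning region = {M, P, Q, S}.

M, P, Q, S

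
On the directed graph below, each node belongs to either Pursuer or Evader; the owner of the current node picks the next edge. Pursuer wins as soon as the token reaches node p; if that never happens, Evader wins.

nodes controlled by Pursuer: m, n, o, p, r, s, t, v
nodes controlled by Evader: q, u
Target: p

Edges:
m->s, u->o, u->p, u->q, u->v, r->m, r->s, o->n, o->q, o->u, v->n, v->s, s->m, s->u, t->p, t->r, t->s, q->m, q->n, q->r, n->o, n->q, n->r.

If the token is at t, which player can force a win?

A0 = {p}
A1: add {t} — t (Pursuer) has t→p.
A2 = A1; e.g. m (Pursuer) has no edge into A1. Fixed point.
t ∈ A1, so Pursuer can force the target.

Pursuer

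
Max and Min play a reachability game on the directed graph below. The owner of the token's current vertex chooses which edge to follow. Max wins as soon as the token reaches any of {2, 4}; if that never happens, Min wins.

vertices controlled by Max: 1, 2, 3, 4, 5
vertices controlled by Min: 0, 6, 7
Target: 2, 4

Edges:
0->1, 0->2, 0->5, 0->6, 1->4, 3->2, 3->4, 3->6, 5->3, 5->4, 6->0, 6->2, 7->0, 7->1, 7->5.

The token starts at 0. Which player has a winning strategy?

Min

A0 = {2, 4}
A1: add {1, 3, 5} — 1 (Max) has 1→4; 3 (Max) has 3→2; 5 (Max) has 5→4.
A2 = A1; e.g. 0 (Min) can still go to 6. Fixed point.
0 never enters the attractor, so Min can avoid the target forever.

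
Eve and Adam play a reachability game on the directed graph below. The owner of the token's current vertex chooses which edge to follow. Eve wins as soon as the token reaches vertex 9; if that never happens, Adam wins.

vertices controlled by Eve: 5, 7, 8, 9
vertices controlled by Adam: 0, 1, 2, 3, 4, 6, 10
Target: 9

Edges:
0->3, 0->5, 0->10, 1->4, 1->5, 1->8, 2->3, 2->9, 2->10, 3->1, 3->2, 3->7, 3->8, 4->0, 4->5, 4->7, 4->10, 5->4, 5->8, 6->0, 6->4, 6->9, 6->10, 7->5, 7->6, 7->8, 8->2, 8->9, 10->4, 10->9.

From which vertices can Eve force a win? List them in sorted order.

5, 7, 8, 9

A0 = {9}
A1: add {8} — 8 (Eve) has 8→9.
A2: add {5, 7} — 5 (Eve) has 5→8; 7 (Eve) has 7→8.
A3 = A2; e.g. 0 (Adam) can still go to 3. Fixed point.
Eve's winning region = {5, 7, 8, 9}.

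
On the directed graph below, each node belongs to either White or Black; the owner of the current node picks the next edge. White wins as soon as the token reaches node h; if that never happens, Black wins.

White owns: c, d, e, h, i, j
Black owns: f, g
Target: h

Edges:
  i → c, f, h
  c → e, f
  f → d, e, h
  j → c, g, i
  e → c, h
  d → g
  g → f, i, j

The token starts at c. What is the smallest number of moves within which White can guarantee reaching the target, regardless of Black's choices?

2

A0 = {h}
A1: add {e, i} — e (White) has e→h; i (White) has i→h.
A2: add {c, j} — c (White) has c→e; j (White) has j→i.
A3 = A2; e.g. d (White) has no edge into A2. Fixed point.
c enters the attractor at level 2, so White can force the target in 2 moves from there.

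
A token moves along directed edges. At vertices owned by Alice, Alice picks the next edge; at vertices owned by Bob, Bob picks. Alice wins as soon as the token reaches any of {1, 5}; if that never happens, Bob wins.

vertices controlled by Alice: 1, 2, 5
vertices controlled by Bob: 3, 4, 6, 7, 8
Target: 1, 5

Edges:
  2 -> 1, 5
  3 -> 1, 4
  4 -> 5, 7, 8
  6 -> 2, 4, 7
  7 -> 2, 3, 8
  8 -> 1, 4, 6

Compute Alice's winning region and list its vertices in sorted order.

A0 = {1, 5}
A1: add {2} — 2 (Alice) has 2→1.
A2 = A1; e.g. 3 (Bob) can still go to 4. Fixed point.
Alice's winning region = {1, 2, 5}.

1, 2, 5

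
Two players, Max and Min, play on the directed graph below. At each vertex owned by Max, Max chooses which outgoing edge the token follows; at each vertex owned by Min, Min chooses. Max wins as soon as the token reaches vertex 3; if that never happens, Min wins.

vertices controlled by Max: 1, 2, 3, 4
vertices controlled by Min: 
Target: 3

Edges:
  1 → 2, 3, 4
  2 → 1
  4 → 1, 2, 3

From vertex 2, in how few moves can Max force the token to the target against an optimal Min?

2

A0 = {3}
A1: add {1, 4} — 1 (Max) has 1→3; 4 (Max) has 4→3.
A2: add {2} — 2 (Max) has 2→1.
A2 = all vertices. Fixed point.
2 enters the attractor at level 2, so Max can force the target in 2 moves from there.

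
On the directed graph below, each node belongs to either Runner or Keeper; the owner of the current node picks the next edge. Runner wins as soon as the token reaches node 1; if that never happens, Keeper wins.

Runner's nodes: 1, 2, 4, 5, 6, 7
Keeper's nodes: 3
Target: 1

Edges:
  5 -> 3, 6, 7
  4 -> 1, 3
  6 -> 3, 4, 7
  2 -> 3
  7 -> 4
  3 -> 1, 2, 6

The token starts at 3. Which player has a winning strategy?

Keeper

A0 = {1}
A1: add {4} — 4 (Runner) has 4→1.
A2: add {6, 7} — 6 (Runner) has 6→4; 7 (Runner) has 7→4.
A3: add {5} — 5 (Runner) has 5→6.
A4 = A3; e.g. 2 (Runner) has no edge into A3. Fixed point.
3 never enters the attractor, so Keeper can avoid the target forever.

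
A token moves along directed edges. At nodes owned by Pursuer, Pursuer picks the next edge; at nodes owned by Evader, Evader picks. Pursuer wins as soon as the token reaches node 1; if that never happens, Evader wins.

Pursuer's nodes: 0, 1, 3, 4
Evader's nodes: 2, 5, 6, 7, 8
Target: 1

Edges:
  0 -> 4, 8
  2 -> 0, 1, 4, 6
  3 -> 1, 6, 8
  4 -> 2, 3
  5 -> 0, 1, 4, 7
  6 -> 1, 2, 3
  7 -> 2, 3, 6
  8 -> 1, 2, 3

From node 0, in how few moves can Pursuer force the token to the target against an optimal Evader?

A0 = {1}
A1: add {3} — 3 (Pursuer) has 3→1.
A2: add {4} — 4 (Pursuer) has 4→3.
A3: add {0} — 0 (Pursuer) has 0→4.
A4 = A3; e.g. 2 (Evader) can still go to 6. Fixed point.
0 enters the attractor at level 3, so Pursuer can force the target in 3 moves from there.

3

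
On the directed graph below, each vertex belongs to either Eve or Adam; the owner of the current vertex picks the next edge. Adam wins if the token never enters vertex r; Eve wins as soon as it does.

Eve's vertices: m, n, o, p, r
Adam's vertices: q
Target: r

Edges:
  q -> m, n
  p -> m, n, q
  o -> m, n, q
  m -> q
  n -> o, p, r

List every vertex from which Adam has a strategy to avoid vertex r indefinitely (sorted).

m, q

A0 = {r}
A1: add {n} — n (Eve) has n→r.
A2: add {o, p} — o (Eve) has o→n; p (Eve) has p→n.
A3 = A2; e.g. m (Eve) has no edge into A2. Fixed point.
Eve's attractor = {n, o, p, r}; Adam avoids the target exactly from the complement.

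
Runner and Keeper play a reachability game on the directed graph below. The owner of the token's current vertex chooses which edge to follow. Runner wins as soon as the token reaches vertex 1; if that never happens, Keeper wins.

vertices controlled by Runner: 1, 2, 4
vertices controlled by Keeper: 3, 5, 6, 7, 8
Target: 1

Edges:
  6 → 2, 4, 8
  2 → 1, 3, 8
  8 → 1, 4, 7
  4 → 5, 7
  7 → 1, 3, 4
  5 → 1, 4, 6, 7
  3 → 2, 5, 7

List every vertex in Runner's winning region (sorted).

A0 = {1}
A1: add {2} — 2 (Runner) has 2→1.
A2 = A1; e.g. 3 (Keeper) can still go to 5. Fixed point.
Runner's winning region = {1, 2}.

1, 2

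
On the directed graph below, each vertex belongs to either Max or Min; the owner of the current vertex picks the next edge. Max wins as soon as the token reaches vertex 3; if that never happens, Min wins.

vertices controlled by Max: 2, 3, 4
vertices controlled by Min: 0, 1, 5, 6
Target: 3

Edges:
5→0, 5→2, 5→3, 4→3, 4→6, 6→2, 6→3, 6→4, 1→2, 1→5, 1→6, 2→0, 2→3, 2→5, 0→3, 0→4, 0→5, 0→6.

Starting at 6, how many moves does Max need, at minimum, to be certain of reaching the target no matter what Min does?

2

A0 = {3}
A1: add {2, 4} — 2 (Max) has 2→3; 4 (Max) has 4→3.
A2: add {6} — 6 (Min): all of {2, 3, 4} already in.
A3 = A2; e.g. 0 (Min) can still go to 5. Fixed point.
6 enters the attractor at level 2, so Max can force the target in 2 moves from there.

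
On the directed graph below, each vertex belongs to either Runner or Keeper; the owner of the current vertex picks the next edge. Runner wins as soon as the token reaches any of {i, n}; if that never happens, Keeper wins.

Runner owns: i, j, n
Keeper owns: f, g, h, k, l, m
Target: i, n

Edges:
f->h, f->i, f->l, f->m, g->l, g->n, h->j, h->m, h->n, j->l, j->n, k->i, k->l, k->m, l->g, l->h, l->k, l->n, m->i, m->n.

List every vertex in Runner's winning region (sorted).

h, i, j, m, n

A0 = {i, n}
A1: add {j, m} — j (Runner) has j→n; m (Keeper): all of {i, n} already in.
A2: add {h} — h (Keeper): all of {j, m, n} already in.
A3 = A2; e.g. f (Keeper) can still go to l. Fixed point.
Runner's winning region = {h, i, j, m, n}.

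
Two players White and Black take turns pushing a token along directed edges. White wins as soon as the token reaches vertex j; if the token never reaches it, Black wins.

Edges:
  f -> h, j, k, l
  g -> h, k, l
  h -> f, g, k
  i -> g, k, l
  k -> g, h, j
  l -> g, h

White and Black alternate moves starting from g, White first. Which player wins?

Track states (vertex, player-to-move).
A0 = {(j,White), (j,Black)}
A1: add {(f,White), (k,White)}.
A2 = A1; e.g. (f,Black) stays out. (g,White) never enters ⇒ Black avoids the target.

Black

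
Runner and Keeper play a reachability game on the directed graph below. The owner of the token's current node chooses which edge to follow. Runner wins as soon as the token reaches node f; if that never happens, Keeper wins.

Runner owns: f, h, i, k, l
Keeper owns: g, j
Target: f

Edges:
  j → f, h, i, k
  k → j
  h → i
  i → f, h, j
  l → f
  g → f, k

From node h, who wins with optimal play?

Runner

A0 = {f}
A1: add {i, l} — i (Runner) has i→f; l (Runner) has l→f.
A2: add {h} — h (Runner) has h→i.
A3 = A2; e.g. g (Keeper) can still go to k. Fixed point.
h ∈ A2, so Runner can force the target.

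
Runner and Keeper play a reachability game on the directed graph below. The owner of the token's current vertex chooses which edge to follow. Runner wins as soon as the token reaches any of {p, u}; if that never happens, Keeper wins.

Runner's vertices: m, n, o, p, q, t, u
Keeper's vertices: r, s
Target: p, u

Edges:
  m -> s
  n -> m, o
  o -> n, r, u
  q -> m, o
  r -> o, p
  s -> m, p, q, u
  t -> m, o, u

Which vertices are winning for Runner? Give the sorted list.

n, o, p, q, r, t, u

A0 = {p, u}
A1: add {o, t} — o (Runner) has o→u; t (Runner) has t→u.
A2: add {n, q, r} — n (Runner) has n→o; q (Runner) has q→o; r (Keeper): all of {o, p} already in.
A3 = A2; e.g. m (Runner) has no edge into A2. Fixed point.
Runner's winning region = {n, o, p, q, r, t, u}.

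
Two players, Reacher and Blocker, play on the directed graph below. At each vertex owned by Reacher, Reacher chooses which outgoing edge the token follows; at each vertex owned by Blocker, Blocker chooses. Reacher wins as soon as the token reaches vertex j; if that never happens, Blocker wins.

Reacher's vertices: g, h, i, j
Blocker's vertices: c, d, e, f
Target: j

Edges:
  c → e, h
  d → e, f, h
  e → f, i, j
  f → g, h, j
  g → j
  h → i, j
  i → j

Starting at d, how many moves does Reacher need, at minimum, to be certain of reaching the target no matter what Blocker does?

4

A0 = {j}
A1: add {g, h, i} — g (Reacher) has g→j; h (Reacher) has h→j; i (Reacher) has i→j.
A2: add {f} — f (Blocker): all of {g, h, j} already in.
A3: add {e} — e (Blocker): all of {f, i, j} already in.
A4: add {c, d} — c (Blocker): all of {e, h} already in; d (Blocker): all of {e, f, h} already in.
A4 = all vertices. Fixed point.
d enters the attractor at level 4, so Reacher can force the target in 4 moves from there.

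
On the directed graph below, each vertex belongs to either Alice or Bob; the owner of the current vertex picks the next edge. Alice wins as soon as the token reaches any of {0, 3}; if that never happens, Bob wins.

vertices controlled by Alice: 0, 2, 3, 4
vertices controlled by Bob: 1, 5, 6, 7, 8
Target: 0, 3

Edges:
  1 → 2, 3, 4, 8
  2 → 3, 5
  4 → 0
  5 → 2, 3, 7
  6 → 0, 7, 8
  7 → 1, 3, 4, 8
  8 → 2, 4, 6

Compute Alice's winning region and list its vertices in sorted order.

0, 2, 3, 4

A0 = {0, 3}
A1: add {2, 4} — 2 (Alice) has 2→3; 4 (Alice) has 4→0.
A2 = A1; e.g. 1 (Bob) can still go to 8. Fixed point.
Alice's winning region = {0, 2, 3, 4}.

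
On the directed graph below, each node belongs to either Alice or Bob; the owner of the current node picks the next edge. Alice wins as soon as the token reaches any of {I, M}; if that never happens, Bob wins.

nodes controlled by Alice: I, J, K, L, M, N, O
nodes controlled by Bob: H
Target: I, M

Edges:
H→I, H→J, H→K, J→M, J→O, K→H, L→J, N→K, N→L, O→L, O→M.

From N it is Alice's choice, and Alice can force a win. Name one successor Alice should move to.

L

A0 = {I, M}
A1: add {J, O} — J (Alice) has J→M; O (Alice) has O→M.
A2: add {L} — L (Alice) has L→J.
A3: add {N} — N (Alice) has N→L.
A4 = A3; e.g. H (Bob) can still go to K. Fixed point.
From N, successor L is in the attractor (rank 2); the other successor K is not.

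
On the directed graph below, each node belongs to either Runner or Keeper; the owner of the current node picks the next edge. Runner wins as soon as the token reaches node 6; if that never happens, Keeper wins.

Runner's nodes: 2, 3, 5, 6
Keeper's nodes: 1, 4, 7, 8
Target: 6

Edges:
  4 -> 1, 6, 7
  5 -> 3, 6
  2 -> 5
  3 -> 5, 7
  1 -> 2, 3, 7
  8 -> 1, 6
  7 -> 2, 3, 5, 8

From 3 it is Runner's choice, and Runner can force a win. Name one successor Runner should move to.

A0 = {6}
A1: add {5} — 5 (Runner) has 5→6.
A2: add {2, 3} — 2 (Runner) has 2→5; 3 (Runner) has 3→5.
A3 = A2; e.g. 1 (Keeper) can still go to 7. Fixed point.
From 3, successor 5 is in the attractor (rank 1); the other successor 7 is not.

5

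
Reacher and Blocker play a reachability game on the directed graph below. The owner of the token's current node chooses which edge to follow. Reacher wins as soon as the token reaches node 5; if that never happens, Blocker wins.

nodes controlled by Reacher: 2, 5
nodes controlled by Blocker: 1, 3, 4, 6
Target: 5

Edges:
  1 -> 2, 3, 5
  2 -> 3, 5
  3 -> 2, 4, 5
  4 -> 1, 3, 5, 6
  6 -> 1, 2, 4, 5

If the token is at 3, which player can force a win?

Blocker

A0 = {5}
A1: add {2} — 2 (Reacher) has 2→5.
A2 = A1; e.g. 1 (Blocker) can still go to 3. Fixed point.
3 never enters the attractor, so Blocker can avoid the target forever.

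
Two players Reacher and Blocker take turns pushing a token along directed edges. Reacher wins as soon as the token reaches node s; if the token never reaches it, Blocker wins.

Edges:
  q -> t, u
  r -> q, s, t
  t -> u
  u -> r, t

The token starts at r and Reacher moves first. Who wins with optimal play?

Reacher

Track states (vertex, player-to-move).
A0 = {(s,Reacher), (s,Blocker)}
A1: add {(r,Reacher)}.
(r,Reacher) ∈ A1 ⇒ Reacher forces the target.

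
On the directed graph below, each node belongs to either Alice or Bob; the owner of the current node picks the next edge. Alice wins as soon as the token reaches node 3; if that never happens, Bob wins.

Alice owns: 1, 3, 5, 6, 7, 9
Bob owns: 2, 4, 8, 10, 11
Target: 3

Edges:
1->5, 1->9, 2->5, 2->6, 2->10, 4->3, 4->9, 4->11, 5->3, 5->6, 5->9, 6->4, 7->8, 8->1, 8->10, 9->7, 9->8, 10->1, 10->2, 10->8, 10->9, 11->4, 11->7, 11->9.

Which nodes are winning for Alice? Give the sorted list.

A0 = {3}
A1: add {5} — 5 (Alice) has 5→3.
A2: add {1} — 1 (Alice) has 1→5.
A3 = A2; e.g. 2 (Bob) can still go to 6. Fixed point.
Alice's winning region = {1, 3, 5}.

1, 3, 5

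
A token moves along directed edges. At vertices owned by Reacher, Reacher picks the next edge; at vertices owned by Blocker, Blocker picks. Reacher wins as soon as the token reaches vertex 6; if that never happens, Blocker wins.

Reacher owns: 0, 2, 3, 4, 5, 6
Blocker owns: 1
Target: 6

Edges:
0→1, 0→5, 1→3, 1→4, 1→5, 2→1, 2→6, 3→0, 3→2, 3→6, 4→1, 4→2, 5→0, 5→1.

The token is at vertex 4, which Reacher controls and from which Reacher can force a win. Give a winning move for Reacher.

A0 = {6}
A1: add {2, 3} — 2 (Reacher) has 2→6; 3 (Reacher) has 3→6.
A2: add {4} — 4 (Reacher) has 4→2.
A3 = A2; e.g. 0 (Reacher) has no edge into A2. Fixed point.
From 4, successor 2 is in the attractor (rank 1); the other successor 1 is not.

2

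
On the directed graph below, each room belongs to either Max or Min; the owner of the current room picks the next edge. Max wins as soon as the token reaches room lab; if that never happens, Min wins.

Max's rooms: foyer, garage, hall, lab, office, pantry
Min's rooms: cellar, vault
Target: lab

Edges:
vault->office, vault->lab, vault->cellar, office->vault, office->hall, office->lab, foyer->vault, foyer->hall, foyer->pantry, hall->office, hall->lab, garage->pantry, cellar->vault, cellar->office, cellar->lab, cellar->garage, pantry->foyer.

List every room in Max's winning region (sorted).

A0 = {lab}
A1: add {hall, office} — office (Max) has office→lab; hall (Max) has hall→lab.
A2: add {foyer} — foyer (Max) has foyer→hall.
A3: add {pantry} — pantry (Max) has pantry→foyer.
A4: add {garage} — garage (Max) has garage→pantry.
A5 = A4; e.g. vault (Min) can still go to cellar. Fixed point.
Max's winning region = {foyer, garage, hall, lab, office, pantry}.

foyer, garage, hall, lab, office, pantry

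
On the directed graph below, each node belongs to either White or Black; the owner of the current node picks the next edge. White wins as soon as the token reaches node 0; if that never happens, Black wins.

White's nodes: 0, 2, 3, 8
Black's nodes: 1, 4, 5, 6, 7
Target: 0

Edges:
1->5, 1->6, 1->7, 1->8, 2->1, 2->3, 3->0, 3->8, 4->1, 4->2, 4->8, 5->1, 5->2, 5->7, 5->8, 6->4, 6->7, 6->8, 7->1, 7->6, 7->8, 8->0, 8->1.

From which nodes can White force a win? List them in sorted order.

0, 2, 3, 8

A0 = {0}
A1: add {3, 8} — 3 (White) has 3→0; 8 (White) has 8→0.
A2: add {2} — 2 (White) has 2→3.
A3 = A2; e.g. 1 (Black) can still go to 5. Fixed point.
White's winning region = {0, 2, 3, 8}.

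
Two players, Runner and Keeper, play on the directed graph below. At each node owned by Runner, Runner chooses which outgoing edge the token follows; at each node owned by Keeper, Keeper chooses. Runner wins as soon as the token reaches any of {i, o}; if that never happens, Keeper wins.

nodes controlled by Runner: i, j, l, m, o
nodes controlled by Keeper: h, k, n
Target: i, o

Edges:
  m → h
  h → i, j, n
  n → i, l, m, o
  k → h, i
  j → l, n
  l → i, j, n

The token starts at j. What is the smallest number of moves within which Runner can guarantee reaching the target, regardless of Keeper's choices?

2

A0 = {i, o}
A1: add {l} — l (Runner) has l→i.
A2: add {j} — j (Runner) has j→l.
A3 = A2; e.g. h (Keeper) can still go to n. Fixed point.
j enters the attractor at level 2, so Runner can force the target in 2 moves from there.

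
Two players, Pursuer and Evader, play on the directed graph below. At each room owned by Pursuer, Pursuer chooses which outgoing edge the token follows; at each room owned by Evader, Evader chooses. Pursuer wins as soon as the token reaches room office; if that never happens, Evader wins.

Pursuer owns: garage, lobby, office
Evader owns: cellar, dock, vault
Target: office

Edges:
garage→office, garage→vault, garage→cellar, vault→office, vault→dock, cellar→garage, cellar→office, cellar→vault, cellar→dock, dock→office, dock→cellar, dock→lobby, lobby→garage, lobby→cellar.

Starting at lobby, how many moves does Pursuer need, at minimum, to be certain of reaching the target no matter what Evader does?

2

A0 = {office}
A1: add {garage} — garage (Pursuer) has garage→office.
A2: add {lobby} — lobby (Pursuer) has lobby→garage.
A3 = A2; e.g. vault (Evader) can still go to dock. Fixed point.
lobby enters the attractor at level 2, so Pursuer can force the target in 2 moves from there.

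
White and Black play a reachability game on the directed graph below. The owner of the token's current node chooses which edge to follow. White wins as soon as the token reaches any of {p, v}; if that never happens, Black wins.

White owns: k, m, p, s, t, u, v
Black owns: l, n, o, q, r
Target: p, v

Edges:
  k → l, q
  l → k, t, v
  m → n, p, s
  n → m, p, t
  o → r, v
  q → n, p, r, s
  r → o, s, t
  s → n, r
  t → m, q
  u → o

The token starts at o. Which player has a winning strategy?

A0 = {p, v}
A1: add {m} — m (White) has m→p.
A2: add {t} — t (White) has t→m.
A3: add {n} — n (Black): all of {m, p, t} already in.
A4: add {s} — s (White) has s→n.
A5 = A4; e.g. k (White) has no edge into A4. Fixed point.
o never enters the attractor, so Black can avoid the target forever.

Black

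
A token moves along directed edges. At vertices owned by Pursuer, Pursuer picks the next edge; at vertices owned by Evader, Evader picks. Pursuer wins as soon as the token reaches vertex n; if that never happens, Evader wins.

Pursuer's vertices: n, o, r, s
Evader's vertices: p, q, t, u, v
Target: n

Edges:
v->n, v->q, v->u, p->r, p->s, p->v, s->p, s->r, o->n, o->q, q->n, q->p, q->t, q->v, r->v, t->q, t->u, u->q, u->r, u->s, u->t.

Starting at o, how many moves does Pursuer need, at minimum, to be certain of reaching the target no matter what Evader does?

1

A0 = {n}
A1: add {o} — o (Pursuer) has o→n.
A2 = A1; e.g. p (Evader) can still go to r. Fixed point.
o enters the attractor at level 1, so Pursuer can force the target in 1 move from there.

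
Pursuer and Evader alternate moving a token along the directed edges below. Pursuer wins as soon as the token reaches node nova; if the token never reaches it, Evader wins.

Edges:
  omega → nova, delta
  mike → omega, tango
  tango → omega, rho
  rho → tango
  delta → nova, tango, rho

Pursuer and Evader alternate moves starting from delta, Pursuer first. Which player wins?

Track states (vertex, player-to-move).
A0 = {(nova,Pursuer), (nova,Evader)}
A1: add {(omega,Pursuer), (delta,Pursuer)}.
(delta,Pursuer) ∈ A1 ⇒ Pursuer forces the target.

Pursuer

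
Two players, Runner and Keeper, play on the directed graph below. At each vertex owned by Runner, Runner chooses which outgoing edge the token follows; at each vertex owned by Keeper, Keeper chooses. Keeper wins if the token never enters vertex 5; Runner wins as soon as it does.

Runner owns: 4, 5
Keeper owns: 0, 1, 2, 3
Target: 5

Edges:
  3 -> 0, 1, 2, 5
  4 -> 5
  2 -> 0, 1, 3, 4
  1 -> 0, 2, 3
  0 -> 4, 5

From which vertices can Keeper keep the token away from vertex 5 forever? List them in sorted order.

A0 = {5}
A1: add {4} — 4 (Runner) has 4→5.
A2: add {0} — 0 (Keeper): all of {4, 5} already in.
A3 = A2; e.g. 1 (Keeper) can still go to 2. Fixed point.
Runner's attractor = {0, 4, 5}; Keeper avoids the target exactly from the complement.

1, 2, 3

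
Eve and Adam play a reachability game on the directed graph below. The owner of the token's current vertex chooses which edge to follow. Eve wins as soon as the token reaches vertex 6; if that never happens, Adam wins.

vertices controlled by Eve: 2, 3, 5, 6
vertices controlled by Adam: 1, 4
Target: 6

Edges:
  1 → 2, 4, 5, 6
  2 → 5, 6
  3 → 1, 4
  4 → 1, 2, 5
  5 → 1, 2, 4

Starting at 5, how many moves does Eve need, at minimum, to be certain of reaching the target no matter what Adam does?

A0 = {6}
A1: add {2} — 2 (Eve) has 2→6.
A2: add {5} — 5 (Eve) has 5→2.
A3 = A2; e.g. 1 (Adam) can still go to 4. Fixed point.
5 enters the attractor at level 2, so Eve can force the target in 2 moves from there.

2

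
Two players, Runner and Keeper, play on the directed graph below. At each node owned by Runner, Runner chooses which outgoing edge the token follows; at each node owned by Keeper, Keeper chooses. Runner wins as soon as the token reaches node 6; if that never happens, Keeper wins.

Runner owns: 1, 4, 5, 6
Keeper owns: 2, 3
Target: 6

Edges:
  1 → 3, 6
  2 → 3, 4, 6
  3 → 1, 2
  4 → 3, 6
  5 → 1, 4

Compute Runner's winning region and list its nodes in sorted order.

A0 = {6}
A1: add {1, 4} — 1 (Runner) has 1→6; 4 (Runner) has 4→6.
A2: add {5} — 5 (Runner) has 5→1.
A3 = A2; e.g. 2 (Keeper) can still go to 3. Fixed point.
Runner's winning region = {1, 4, 5, 6}.

1, 4, 5, 6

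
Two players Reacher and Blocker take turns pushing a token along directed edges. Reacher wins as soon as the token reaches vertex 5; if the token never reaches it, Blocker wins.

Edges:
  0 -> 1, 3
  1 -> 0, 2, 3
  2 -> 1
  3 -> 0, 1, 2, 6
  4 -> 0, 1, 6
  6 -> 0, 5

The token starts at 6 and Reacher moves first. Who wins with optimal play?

Track states (vertex, player-to-move).
A0 = {(5,Reacher), (5,Blocker)}
A1: add {(6,Reacher)}.
(6,Reacher) ∈ A1 ⇒ Reacher forces the target.

Reacher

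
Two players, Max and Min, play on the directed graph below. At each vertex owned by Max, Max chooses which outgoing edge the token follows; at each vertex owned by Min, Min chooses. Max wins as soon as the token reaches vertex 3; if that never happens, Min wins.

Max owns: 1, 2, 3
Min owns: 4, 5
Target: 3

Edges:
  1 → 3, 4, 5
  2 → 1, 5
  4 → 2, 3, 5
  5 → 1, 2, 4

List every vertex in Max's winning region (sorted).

1, 2, 3

A0 = {3}
A1: add {1} — 1 (Max) has 1→3.
A2: add {2} — 2 (Max) has 2→1.
A3 = A2; e.g. 4 (Min) can still go to 5. Fixed point.
Max's winning region = {1, 2, 3}.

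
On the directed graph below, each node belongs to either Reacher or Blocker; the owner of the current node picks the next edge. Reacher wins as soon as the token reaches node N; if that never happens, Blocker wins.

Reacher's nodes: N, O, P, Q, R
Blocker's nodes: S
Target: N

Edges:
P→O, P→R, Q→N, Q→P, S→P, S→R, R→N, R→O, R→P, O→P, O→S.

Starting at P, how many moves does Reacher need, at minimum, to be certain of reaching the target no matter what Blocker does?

A0 = {N}
A1: add {Q, R} — Q (Reacher) has Q→N; R (Reacher) has R→N.
A2: add {P} — P (Reacher) has P→R.
P enters the attractor at level 2, so Reacher can force the target in 2 moves from there.

2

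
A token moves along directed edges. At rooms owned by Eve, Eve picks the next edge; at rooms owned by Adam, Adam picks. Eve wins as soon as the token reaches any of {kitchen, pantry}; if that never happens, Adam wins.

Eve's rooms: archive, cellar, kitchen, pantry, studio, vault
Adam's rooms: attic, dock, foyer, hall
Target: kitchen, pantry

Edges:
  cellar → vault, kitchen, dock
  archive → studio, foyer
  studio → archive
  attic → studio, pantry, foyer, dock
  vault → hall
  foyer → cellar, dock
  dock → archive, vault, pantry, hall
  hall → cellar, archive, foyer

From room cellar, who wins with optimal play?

Eve

A0 = {kitchen, pantry}
A1: add {cellar} — cellar (Eve) has cellar→kitchen.
A2 = A1; e.g. archive (Eve) has no edge into A1. Fixed point.
cellar ∈ A1, so Eve can force the target.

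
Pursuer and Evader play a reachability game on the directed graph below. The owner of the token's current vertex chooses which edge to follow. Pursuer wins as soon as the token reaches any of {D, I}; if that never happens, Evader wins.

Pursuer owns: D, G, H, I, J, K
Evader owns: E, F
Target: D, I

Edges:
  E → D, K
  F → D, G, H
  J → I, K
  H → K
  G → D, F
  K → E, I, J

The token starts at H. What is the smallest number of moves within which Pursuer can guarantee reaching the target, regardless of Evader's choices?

A0 = {D, I}
A1: add {G, J, K} — G (Pursuer) has G→D; J (Pursuer) has J→I; K (Pursuer) has K→I.
A2: add {E, H} — E (Evader): all of {D, K} already in; H (Pursuer) has H→K.
H enters the attractor at level 2, so Pursuer can force the target in 2 moves from there.

2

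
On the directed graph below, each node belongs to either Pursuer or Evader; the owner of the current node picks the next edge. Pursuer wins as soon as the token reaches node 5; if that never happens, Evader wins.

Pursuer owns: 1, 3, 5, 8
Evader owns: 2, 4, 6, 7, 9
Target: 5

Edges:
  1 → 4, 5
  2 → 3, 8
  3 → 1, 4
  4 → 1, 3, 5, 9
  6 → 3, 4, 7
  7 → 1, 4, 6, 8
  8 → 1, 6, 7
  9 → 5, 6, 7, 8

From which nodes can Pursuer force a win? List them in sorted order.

A0 = {5}
A1: add {1} — 1 (Pursuer) has 1→5.
A2: add {3, 8} — 3 (Pursuer) has 3→1; 8 (Pursuer) has 8→1.
A3: add {2} — 2 (Evader): all of {3, 8} already in.
A4 = A3; e.g. 4 (Evader) can still go to 9. Fixed point.
Pursuer's winning region = {1, 2, 3, 5, 8}.

1, 2, 3, 5, 8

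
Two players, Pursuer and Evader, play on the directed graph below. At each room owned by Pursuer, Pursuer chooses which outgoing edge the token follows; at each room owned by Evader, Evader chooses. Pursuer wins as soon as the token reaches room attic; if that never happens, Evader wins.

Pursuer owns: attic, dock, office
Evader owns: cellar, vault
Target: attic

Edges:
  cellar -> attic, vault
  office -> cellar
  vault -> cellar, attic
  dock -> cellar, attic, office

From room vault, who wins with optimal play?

Evader

A0 = {attic}
A1: add {dock} — dock (Pursuer) has dock→attic.
A2 = A1; e.g. cellar (Evader) can still go to vault. Fixed point.
vault never enters the attractor, so Evader can avoid the target forever.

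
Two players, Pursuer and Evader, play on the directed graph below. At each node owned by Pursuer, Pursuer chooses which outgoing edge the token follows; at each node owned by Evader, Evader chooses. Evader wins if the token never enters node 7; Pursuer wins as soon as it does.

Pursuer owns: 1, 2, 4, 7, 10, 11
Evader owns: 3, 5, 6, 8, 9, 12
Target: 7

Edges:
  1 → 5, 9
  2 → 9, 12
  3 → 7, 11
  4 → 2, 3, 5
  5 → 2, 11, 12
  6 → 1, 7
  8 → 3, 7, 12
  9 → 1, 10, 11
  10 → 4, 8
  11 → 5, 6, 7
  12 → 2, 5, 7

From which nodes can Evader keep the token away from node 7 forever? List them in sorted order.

A0 = {7}
A1: add {11} — 11 (Pursuer) has 11→7.
A2: add {3} — 3 (Evader): all of {7, 11} already in.
A3: add {4} — 4 (Pursuer) has 4→3.
A4: add {10} — 10 (Pursuer) has 10→4.
A5 = A4; e.g. 1 (Pursuer) has no edge into A4. Fixed point.
Pursuer's attractor = {3, 4, 7, 10, 11}; Evader avoids the target exactly from the complement.

1, 2, 5, 6, 8, 9, 12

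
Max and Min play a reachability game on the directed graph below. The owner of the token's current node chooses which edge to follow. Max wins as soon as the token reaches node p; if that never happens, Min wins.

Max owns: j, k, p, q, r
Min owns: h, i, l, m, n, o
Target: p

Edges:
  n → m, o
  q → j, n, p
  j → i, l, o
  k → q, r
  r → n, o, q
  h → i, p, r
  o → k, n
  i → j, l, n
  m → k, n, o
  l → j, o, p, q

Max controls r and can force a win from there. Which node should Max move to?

A0 = {p}
A1: add {q} — q (Max) has q→p.
A2: add {k, r} — k (Max) has k→q; r (Max) has r→q.
A3 = A2; e.g. h (Min) can still go to i. Fixed point.
From r, successor q is in the attractor (rank 1); the other successors n, o are not.

q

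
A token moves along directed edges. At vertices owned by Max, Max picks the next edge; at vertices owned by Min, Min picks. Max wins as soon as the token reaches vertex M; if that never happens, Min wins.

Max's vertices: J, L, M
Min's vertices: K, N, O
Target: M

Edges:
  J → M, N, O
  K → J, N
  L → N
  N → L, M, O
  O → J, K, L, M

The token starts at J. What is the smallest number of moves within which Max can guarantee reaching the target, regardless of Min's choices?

1

A0 = {M}
A1: add {J} — J (Max) has J→M.
A2 = A1; e.g. K (Min) can still go to N. Fixed point.
J enters the attractor at level 1, so Max can force the target in 1 move from there.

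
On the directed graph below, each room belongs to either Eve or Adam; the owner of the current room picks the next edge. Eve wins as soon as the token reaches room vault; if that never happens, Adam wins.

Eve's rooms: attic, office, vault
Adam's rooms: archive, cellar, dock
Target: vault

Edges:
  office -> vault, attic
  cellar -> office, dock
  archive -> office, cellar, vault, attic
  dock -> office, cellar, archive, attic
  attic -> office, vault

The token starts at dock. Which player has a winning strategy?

Adam

A0 = {vault}
A1: add {attic, office} — office (Eve) has office→vault; attic (Eve) has attic→vault.
A2 = A1; e.g. cellar (Adam) can still go to dock. Fixed point.
dock never enters the attractor, so Adam can avoid the target forever.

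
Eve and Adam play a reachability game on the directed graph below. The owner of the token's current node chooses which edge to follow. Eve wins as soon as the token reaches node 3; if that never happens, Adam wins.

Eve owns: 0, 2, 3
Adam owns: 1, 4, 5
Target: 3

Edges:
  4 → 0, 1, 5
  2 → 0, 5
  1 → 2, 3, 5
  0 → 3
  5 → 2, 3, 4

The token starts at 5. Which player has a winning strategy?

Adam

A0 = {3}
A1: add {0} — 0 (Eve) has 0→3.
A2: add {2} — 2 (Eve) has 2→0.
A3 = A2; e.g. 1 (Adam) can still go to 5. Fixed point.
5 never enters the attractor, so Adam can avoid the target forever.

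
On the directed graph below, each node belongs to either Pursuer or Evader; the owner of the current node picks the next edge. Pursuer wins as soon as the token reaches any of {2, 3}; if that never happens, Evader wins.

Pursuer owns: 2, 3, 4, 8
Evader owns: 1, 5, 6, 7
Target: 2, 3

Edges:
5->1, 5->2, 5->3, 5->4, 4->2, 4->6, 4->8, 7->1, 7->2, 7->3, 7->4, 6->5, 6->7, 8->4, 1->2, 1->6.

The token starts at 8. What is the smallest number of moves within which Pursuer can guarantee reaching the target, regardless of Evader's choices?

A0 = {2, 3}
A1: add {4} — 4 (Pursuer) has 4→2.
A2: add {8} — 8 (Pursuer) has 8→4.
A3 = A2; e.g. 1 (Evader) can still go to 6. Fixed point.
8 enters the attractor at level 2, so Pursuer can force the target in 2 moves from there.

2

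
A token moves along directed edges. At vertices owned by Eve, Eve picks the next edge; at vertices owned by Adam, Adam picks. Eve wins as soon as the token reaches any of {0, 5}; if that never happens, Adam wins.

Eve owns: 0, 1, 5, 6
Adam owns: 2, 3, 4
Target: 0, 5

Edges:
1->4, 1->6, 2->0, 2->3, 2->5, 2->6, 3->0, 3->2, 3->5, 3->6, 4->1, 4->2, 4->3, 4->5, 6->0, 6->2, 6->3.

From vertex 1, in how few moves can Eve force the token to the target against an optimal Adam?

2

A0 = {0, 5}
A1: add {6} — 6 (Eve) has 6→0.
A2: add {1} — 1 (Eve) has 1→6.
A3 = A2; e.g. 2 (Adam) can still go to 3. Fixed point.
1 enters the attractor at level 2, so Eve can force the target in 2 moves from there.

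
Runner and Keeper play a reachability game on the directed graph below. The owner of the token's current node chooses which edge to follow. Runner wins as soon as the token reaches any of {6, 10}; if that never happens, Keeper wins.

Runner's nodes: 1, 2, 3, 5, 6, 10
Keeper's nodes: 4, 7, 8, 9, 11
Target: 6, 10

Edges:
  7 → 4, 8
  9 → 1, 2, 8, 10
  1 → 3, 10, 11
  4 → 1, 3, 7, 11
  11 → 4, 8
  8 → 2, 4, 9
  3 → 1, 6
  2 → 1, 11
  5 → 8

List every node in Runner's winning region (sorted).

1, 2, 3, 6, 10

A0 = {6, 10}
A1: add {1, 3} — 1 (Runner) has 1→10; 3 (Runner) has 3→6.
A2: add {2} — 2 (Runner) has 2→1.
A3 = A2; e.g. 4 (Keeper) can still go to 7. Fixed point.
Runner's winning region = {1, 2, 3, 6, 10}.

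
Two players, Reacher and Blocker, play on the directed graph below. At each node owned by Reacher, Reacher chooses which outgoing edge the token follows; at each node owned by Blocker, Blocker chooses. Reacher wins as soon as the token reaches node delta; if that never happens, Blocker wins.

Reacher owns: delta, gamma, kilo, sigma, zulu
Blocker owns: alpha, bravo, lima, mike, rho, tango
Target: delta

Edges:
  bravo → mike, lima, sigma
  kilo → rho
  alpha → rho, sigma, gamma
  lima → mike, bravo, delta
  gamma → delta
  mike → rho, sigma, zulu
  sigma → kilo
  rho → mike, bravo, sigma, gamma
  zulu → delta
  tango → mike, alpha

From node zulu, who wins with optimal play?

Reacher

A0 = {delta}
A1: add {gamma, zulu} — zulu (Reacher) has zulu→delta; gamma (Reacher) has gamma→delta.
A2 = A1; e.g. tango (Blocker) can still go to mike. Fixed point.
zulu ∈ A1, so Reacher can force the target.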